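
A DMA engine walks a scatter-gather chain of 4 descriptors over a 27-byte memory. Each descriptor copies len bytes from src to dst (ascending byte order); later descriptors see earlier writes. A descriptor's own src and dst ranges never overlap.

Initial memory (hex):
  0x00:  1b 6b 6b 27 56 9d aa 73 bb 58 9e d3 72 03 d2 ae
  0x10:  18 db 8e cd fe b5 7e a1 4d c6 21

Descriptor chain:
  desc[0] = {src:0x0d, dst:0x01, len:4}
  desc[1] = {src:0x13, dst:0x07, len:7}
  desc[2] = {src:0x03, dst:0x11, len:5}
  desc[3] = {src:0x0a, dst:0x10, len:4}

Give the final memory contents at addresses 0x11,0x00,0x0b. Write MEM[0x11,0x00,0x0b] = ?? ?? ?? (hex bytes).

[0] 0x0d->0x01 len=4 : 03 d2 ae 18
[1] 0x13->0x07 len=7 : cd fe b5 7e a1 4d c6
[2] 0x03->0x11 len=5 : ae 18 9d aa cd
[3] 0x0a->0x10 len=4 : 7e a1 4d c6
query mem[0x11]=0xa1, mem[0x00]=0x1b, mem[0x0b]=0xa1

MEM[0x11,0x00,0x0b] = a1 1b a1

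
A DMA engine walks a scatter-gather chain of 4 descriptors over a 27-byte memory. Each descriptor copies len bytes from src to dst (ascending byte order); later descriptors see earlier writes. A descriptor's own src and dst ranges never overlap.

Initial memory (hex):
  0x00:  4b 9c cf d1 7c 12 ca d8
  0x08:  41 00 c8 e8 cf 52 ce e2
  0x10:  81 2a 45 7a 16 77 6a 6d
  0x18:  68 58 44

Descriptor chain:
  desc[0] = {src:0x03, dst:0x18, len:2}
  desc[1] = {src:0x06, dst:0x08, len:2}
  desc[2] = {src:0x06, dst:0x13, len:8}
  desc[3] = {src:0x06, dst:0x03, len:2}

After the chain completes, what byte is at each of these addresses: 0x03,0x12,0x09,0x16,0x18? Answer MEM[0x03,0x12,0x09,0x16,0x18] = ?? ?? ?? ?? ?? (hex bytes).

MEM[0x03,0x12,0x09,0x16,0x18] = ca 45 d8 d8 e8

[0] 0x03->0x18 len=2 : d1 7c
[1] 0x06->0x08 len=2 : ca d8
[2] 0x06->0x13 len=8 : ca d8 ca d8 c8 e8 cf 52
[3] 0x06->0x03 len=2 : ca d8
query mem[0x03]=0xca, mem[0x12]=0x45, mem[0x09]=0xd8, mem[0x16]=0xd8, mem[0x18]=0xe8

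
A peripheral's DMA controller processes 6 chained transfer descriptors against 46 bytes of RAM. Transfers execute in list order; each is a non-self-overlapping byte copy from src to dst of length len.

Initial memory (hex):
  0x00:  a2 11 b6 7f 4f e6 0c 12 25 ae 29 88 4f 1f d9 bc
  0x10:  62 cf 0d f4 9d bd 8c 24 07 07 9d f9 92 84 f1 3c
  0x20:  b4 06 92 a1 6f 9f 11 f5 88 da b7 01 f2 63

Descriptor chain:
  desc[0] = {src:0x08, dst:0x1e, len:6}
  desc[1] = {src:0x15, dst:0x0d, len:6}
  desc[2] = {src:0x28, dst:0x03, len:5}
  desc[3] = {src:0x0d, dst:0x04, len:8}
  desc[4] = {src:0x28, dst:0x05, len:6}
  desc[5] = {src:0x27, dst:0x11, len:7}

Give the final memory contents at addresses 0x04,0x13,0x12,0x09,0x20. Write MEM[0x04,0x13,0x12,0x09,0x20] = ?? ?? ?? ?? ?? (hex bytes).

MEM[0x04,0x13,0x12,0x09,0x20] = bd da 88 f2 29

  after D0: wrote 6B at 0x1e = 25ae29884f1f
  after D1: wrote 6B at 0x0d = bd8c2407079d
  after D2: wrote 5B at 0x03 = 88dab701f2
  after D3: wrote 8B at 0x04 = bd8c2407079df49d
  after D4: wrote 6B at 0x05 = 88dab701f263
  after D5: wrote 7B at 0x11 = f588dab701f263
query mem[0x04]=0xbd, mem[0x13]=0xda, mem[0x12]=0x88, mem[0x09]=0xf2, mem[0x20]=0x29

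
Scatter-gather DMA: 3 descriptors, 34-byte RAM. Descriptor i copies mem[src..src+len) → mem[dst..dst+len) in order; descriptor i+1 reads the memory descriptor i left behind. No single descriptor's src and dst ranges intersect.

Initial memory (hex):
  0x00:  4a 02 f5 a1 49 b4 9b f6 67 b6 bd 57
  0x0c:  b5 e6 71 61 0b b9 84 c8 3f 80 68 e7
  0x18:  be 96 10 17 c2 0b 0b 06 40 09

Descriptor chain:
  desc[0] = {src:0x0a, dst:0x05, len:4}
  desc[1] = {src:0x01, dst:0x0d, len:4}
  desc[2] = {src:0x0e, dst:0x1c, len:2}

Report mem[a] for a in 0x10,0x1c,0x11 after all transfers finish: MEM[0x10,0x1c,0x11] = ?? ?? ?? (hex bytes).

  after D0: wrote 4B at 0x05 = bd57b5e6
  after D1: wrote 4B at 0x0d = 02f5a149
  after D2: wrote 2B at 0x1c = f5a1
query mem[0x10]=0x49, mem[0x1c]=0xf5, mem[0x11]=0xb9

MEM[0x10,0x1c,0x11] = 49 f5 b9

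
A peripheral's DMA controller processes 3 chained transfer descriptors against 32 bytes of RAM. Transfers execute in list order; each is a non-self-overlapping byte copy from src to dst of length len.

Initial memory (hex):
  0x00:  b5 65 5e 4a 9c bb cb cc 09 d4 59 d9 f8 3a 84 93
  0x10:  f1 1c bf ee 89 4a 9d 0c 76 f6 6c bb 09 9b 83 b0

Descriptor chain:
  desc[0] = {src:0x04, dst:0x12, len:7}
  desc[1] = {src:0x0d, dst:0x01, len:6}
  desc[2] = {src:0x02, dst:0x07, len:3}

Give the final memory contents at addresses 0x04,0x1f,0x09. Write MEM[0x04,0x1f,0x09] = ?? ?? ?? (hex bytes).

MEM[0x04,0x1f,0x09] = f1 b0 f1

#0 dst[0x12+7] := {0x9c,0xbb,0xcb,0xcc,0x09,0xd4,0x59}
#1 dst[0x01+6] := {0x3a,0x84,0x93,0xf1,0x1c,0x9c}
#2 dst[0x07+3] := {0x84,0x93,0xf1}
query mem[0x04]=0xf1, mem[0x1f]=0xb0, mem[0x09]=0xf1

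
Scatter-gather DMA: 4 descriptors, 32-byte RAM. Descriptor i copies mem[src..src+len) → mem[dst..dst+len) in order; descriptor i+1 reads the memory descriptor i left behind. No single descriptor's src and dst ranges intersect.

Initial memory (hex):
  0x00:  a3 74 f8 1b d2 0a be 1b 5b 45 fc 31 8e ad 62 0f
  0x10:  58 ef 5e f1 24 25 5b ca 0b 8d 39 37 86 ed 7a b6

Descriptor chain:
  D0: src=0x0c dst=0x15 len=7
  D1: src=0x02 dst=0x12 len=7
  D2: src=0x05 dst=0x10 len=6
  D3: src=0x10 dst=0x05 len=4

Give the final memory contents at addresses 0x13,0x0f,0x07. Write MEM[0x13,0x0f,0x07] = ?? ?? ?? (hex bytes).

MEM[0x13,0x0f,0x07] = 5b 0f 1b

[0] 0x0c->0x15 len=7 : 8e ad 62 0f 58 ef 5e
[1] 0x02->0x12 len=7 : f8 1b d2 0a be 1b 5b
[2] 0x05->0x10 len=6 : 0a be 1b 5b 45 fc
[3] 0x10->0x05 len=4 : 0a be 1b 5b
query mem[0x13]=0x5b, mem[0x0f]=0x0f, mem[0x07]=0x1b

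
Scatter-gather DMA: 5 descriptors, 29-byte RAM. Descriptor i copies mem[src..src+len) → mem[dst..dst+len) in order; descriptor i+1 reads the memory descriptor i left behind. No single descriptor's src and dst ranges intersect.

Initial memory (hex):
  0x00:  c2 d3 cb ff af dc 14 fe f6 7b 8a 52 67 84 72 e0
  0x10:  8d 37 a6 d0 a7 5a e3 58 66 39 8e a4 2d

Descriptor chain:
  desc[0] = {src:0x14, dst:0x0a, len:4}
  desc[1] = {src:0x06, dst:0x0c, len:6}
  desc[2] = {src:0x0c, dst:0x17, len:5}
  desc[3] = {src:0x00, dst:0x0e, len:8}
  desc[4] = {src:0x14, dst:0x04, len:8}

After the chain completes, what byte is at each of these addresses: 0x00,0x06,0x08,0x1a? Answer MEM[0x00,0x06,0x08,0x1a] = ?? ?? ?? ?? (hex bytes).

#0 dst[0x0a+4] := {0xa7,0x5a,0xe3,0x58}
#1 dst[0x0c+6] := {0x14,0xfe,0xf6,0x7b,0xa7,0x5a}
#2 dst[0x17+5] := {0x14,0xfe,0xf6,0x7b,0xa7}
#3 dst[0x0e+8] := {0xc2,0xd3,0xcb,0xff,0xaf,0xdc,0x14,0xfe}
#4 dst[0x04+8] := {0x14,0xfe,0xe3,0x14,0xfe,0xf6,0x7b,0xa7}
query mem[0x00]=0xc2, mem[0x06]=0xe3, mem[0x08]=0xfe, mem[0x1a]=0x7b

MEM[0x00,0x06,0x08,0x1a] = c2 e3 fe 7b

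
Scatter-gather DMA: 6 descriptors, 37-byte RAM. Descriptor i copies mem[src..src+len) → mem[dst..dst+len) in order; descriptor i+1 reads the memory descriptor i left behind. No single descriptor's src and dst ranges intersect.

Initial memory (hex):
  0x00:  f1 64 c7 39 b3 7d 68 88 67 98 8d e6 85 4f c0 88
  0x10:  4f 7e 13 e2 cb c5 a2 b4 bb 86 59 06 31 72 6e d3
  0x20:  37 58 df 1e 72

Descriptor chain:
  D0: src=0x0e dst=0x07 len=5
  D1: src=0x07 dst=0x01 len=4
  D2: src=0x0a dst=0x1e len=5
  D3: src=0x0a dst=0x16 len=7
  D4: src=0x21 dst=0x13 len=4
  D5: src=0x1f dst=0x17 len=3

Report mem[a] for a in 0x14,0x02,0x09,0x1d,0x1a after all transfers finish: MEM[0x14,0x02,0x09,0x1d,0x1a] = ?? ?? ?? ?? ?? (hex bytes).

MEM[0x14,0x02,0x09,0x1d,0x1a] = c0 88 4f 72 c0

D0: mem[0x07..0x0b] <- [c0 88 4f 7e 13]
D1: mem[0x01..0x04] <- [c0 88 4f 7e]
D2: mem[0x1e..0x22] <- [7e 13 85 4f c0]
D3: mem[0x16..0x1c] <- [7e 13 85 4f c0 88 4f]
D4: mem[0x13..0x16] <- [4f c0 1e 72]
D5: mem[0x17..0x19] <- [13 85 4f]
query mem[0x14]=0xc0, mem[0x02]=0x88, mem[0x09]=0x4f, mem[0x1d]=0x72, mem[0x1a]=0xc0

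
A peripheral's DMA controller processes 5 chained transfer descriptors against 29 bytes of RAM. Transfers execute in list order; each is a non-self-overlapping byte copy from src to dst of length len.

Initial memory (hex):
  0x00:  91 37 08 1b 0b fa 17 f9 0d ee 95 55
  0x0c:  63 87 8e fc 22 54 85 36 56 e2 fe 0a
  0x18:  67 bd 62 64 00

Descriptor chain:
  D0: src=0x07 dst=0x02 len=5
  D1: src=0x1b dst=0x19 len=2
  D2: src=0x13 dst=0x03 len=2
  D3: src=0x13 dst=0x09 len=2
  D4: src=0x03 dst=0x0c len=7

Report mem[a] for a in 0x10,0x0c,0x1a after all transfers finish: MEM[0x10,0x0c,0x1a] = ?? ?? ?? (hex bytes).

MEM[0x10,0x0c,0x1a] = f9 36 00

  after D0: wrote 5B at 0x02 = f90dee9555
  after D1: wrote 2B at 0x19 = 6400
  after D2: wrote 2B at 0x03 = 3656
  after D3: wrote 2B at 0x09 = 3656
  after D4: wrote 7B at 0x0c = 36569555f90d36
query mem[0x10]=0xf9, mem[0x0c]=0x36, mem[0x1a]=0x00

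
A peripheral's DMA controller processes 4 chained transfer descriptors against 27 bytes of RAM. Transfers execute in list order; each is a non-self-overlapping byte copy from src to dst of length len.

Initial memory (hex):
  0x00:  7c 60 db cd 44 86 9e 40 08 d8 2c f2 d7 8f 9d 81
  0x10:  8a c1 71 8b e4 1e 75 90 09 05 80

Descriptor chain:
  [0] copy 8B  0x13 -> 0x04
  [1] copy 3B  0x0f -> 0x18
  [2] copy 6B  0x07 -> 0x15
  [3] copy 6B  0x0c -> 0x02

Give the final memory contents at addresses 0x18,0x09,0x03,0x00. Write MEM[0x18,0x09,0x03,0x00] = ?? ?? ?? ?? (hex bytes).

  after D0: wrote 8B at 0x04 = 8be41e7590090580
  after D1: wrote 3B at 0x18 = 818ac1
  after D2: wrote 6B at 0x15 = 7590090580d7
  after D3: wrote 6B at 0x02 = d78f9d818ac1
query mem[0x18]=0x05, mem[0x09]=0x09, mem[0x03]=0x8f, mem[0x00]=0x7c

MEM[0x18,0x09,0x03,0x00] = 05 09 8f 7c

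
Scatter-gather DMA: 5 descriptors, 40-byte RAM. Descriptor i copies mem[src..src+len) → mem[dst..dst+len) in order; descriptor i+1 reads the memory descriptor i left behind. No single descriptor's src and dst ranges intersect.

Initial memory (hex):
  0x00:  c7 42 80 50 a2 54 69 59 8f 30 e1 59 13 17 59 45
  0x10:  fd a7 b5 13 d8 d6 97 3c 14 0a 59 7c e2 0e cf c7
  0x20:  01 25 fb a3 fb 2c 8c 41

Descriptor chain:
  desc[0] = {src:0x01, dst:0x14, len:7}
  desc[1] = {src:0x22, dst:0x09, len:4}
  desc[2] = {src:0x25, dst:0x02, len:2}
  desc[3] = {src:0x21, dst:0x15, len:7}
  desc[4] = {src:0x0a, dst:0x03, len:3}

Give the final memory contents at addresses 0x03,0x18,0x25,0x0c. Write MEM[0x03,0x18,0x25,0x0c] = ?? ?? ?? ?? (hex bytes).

[0] 0x01->0x14 len=7 : 42 80 50 a2 54 69 59
[1] 0x22->0x09 len=4 : fb a3 fb 2c
[2] 0x25->0x02 len=2 : 2c 8c
[3] 0x21->0x15 len=7 : 25 fb a3 fb 2c 8c 41
[4] 0x0a->0x03 len=3 : a3 fb 2c
query mem[0x03]=0xa3, mem[0x18]=0xfb, mem[0x25]=0x2c, mem[0x0c]=0x2c

MEM[0x03,0x18,0x25,0x0c] = a3 fb 2c 2c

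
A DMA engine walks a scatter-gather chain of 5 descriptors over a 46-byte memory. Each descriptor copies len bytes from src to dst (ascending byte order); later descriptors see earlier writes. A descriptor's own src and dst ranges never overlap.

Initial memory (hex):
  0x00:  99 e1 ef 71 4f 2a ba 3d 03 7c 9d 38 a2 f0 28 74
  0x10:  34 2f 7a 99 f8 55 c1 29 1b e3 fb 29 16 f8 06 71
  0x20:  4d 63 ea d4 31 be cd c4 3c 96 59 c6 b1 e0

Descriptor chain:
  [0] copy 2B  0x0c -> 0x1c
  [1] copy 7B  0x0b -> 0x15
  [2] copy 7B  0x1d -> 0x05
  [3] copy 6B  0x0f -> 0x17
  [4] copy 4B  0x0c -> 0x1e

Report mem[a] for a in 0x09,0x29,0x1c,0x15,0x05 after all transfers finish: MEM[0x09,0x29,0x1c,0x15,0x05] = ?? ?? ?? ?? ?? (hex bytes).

MEM[0x09,0x29,0x1c,0x15,0x05] = 63 96 f8 38 f0

#0 dst[0x1c+2] := {0xa2,0xf0}
#1 dst[0x15+7] := {0x38,0xa2,0xf0,0x28,0x74,0x34,0x2f}
#2 dst[0x05+7] := {0xf0,0x06,0x71,0x4d,0x63,0xea,0xd4}
#3 dst[0x17+6] := {0x74,0x34,0x2f,0x7a,0x99,0xf8}
#4 dst[0x1e+4] := {0xa2,0xf0,0x28,0x74}
query mem[0x09]=0x63, mem[0x29]=0x96, mem[0x1c]=0xf8, mem[0x15]=0x38, mem[0x05]=0xf0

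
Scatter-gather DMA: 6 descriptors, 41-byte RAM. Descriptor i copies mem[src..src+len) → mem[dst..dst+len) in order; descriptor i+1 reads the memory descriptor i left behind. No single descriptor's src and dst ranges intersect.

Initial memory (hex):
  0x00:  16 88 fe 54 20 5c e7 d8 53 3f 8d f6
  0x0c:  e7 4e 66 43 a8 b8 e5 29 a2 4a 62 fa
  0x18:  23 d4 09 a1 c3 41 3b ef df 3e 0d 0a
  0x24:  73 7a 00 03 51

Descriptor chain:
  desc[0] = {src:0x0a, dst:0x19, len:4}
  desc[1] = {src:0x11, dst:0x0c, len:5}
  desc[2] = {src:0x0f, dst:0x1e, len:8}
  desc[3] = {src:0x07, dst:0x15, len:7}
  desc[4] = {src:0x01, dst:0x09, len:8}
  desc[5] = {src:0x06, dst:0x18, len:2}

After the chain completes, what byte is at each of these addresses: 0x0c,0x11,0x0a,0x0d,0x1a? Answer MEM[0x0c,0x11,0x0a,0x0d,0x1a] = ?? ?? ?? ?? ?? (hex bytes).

  after D0: wrote 4B at 0x19 = 8df6e74e
  after D1: wrote 5B at 0x0c = b8e529a24a
  after D2: wrote 8B at 0x1e = a24ab8e529a24a62
  after D3: wrote 7B at 0x15 = d8533f8df6b8e5
  after D4: wrote 8B at 0x09 = 88fe54205ce7d853
  after D5: wrote 2B at 0x18 = e7d8
query mem[0x0c]=0x20, mem[0x11]=0xb8, mem[0x0a]=0xfe, mem[0x0d]=0x5c, mem[0x1a]=0xb8

MEM[0x0c,0x11,0x0a,0x0d,0x1a] = 20 b8 fe 5c b8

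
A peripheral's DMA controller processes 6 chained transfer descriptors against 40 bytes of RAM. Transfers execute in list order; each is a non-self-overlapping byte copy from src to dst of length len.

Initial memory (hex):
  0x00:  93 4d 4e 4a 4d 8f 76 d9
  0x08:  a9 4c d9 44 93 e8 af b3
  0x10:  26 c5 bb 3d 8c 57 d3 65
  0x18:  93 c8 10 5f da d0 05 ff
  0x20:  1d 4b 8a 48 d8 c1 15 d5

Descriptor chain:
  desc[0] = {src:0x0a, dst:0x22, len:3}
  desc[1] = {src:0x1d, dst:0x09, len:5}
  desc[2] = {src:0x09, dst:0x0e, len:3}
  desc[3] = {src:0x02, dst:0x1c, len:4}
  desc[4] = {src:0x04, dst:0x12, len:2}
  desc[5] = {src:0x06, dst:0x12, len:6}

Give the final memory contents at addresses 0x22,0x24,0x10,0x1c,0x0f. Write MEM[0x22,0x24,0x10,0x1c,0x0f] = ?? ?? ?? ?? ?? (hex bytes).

[0] 0x0a->0x22 len=3 : d9 44 93
[1] 0x1d->0x09 len=5 : d0 05 ff 1d 4b
[2] 0x09->0x0e len=3 : d0 05 ff
[3] 0x02->0x1c len=4 : 4e 4a 4d 8f
[4] 0x04->0x12 len=2 : 4d 8f
[5] 0x06->0x12 len=6 : 76 d9 a9 d0 05 ff
query mem[0x22]=0xd9, mem[0x24]=0x93, mem[0x10]=0xff, mem[0x1c]=0x4e, mem[0x0f]=0x05

MEM[0x22,0x24,0x10,0x1c,0x0f] = d9 93 ff 4e 05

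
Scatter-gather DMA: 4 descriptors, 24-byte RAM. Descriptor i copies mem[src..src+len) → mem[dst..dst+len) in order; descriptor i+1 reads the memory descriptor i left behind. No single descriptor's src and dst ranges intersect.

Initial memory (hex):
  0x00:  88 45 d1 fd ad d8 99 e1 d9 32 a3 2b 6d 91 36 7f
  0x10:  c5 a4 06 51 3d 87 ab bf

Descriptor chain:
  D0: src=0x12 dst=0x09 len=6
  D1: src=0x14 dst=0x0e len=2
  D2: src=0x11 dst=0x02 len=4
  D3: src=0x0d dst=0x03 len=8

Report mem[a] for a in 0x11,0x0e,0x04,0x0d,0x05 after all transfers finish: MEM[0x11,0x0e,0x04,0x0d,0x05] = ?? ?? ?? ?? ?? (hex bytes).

  after D0: wrote 6B at 0x09 = 06513d87abbf
  after D1: wrote 2B at 0x0e = 3d87
  after D2: wrote 4B at 0x02 = a406513d
  after D3: wrote 8B at 0x03 = ab3d87c5a406513d
query mem[0x11]=0xa4, mem[0x0e]=0x3d, mem[0x04]=0x3d, mem[0x0d]=0xab, mem[0x05]=0x87

MEM[0x11,0x0e,0x04,0x0d,0x05] = a4 3d 3d ab 87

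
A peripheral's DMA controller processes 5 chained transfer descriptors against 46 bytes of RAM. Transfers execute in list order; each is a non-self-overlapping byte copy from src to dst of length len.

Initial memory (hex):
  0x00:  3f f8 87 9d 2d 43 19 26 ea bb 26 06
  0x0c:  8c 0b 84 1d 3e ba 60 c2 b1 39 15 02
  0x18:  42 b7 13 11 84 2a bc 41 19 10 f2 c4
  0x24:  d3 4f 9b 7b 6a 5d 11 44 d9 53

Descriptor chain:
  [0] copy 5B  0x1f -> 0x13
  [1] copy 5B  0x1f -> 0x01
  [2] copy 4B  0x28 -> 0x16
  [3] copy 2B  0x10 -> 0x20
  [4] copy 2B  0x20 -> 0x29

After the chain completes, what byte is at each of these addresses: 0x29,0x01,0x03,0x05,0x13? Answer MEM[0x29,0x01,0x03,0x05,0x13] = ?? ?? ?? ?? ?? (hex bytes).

  after D0: wrote 5B at 0x13 = 411910f2c4
  after D1: wrote 5B at 0x01 = 411910f2c4
  after D2: wrote 4B at 0x16 = 6a5d1144
  after D3: wrote 2B at 0x20 = 3eba
  after D4: wrote 2B at 0x29 = 3eba
query mem[0x29]=0x3e, mem[0x01]=0x41, mem[0x03]=0x10, mem[0x05]=0xc4, mem[0x13]=0x41

MEM[0x29,0x01,0x03,0x05,0x13] = 3e 41 10 c4 41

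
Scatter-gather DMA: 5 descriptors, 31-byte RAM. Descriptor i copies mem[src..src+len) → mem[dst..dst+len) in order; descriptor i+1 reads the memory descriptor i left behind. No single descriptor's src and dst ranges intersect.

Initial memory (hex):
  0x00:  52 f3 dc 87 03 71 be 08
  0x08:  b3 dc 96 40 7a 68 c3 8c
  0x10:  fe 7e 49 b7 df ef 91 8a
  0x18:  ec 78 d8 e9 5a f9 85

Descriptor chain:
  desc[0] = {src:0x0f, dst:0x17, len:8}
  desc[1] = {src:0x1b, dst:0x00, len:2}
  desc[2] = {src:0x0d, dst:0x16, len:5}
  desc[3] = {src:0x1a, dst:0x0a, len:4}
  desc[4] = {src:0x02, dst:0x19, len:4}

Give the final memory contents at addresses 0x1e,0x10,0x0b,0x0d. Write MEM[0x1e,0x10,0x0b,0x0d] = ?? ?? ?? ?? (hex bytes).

  after D0: wrote 8B at 0x17 = 8cfe7e49b7dfef91
  after D1: wrote 2B at 0x00 = b7df
  after D2: wrote 5B at 0x16 = 68c38cfe7e
  after D3: wrote 4B at 0x0a = 7eb7dfef
  after D4: wrote 4B at 0x19 = dc870371
query mem[0x1e]=0x91, mem[0x10]=0xfe, mem[0x0b]=0xb7, mem[0x0d]=0xef

MEM[0x1e,0x10,0x0b,0x0d] = 91 fe b7 ef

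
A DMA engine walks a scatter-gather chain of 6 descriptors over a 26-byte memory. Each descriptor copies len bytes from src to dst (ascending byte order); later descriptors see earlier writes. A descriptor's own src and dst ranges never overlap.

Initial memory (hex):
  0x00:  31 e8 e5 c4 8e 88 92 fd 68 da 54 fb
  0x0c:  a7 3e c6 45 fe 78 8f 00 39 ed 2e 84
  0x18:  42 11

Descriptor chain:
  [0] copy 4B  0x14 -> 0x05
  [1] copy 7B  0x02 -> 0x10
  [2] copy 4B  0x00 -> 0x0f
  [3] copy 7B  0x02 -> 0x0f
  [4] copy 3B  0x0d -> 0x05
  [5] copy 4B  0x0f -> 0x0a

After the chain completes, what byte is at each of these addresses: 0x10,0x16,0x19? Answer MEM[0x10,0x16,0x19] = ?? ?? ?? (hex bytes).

MEM[0x10,0x16,0x19] = c4 84 11

[0] 0x14->0x05 len=4 : 39 ed 2e 84
[1] 0x02->0x10 len=7 : e5 c4 8e 39 ed 2e 84
[2] 0x00->0x0f len=4 : 31 e8 e5 c4
[3] 0x02->0x0f len=7 : e5 c4 8e 39 ed 2e 84
[4] 0x0d->0x05 len=3 : 3e c6 e5
[5] 0x0f->0x0a len=4 : e5 c4 8e 39
query mem[0x10]=0xc4, mem[0x16]=0x84, mem[0x19]=0x11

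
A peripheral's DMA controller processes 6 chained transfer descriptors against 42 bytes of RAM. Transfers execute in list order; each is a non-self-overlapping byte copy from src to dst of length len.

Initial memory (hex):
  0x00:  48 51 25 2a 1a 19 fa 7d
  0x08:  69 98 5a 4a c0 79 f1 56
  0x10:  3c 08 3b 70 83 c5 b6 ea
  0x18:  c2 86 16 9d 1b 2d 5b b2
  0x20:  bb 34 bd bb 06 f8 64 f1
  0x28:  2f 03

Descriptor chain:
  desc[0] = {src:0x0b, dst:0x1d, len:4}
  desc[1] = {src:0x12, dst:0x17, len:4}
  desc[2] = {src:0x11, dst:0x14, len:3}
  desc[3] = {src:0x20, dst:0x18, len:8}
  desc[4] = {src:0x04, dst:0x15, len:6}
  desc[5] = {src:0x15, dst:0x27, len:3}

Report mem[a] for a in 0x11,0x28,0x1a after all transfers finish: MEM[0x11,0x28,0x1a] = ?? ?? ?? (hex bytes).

[0] 0x0b->0x1d len=4 : 4a c0 79 f1
[1] 0x12->0x17 len=4 : 3b 70 83 c5
[2] 0x11->0x14 len=3 : 08 3b 70
[3] 0x20->0x18 len=8 : f1 34 bd bb 06 f8 64 f1
[4] 0x04->0x15 len=6 : 1a 19 fa 7d 69 98
[5] 0x15->0x27 len=3 : 1a 19 fa
query mem[0x11]=0x08, mem[0x28]=0x19, mem[0x1a]=0x98

MEM[0x11,0x28,0x1a] = 08 19 98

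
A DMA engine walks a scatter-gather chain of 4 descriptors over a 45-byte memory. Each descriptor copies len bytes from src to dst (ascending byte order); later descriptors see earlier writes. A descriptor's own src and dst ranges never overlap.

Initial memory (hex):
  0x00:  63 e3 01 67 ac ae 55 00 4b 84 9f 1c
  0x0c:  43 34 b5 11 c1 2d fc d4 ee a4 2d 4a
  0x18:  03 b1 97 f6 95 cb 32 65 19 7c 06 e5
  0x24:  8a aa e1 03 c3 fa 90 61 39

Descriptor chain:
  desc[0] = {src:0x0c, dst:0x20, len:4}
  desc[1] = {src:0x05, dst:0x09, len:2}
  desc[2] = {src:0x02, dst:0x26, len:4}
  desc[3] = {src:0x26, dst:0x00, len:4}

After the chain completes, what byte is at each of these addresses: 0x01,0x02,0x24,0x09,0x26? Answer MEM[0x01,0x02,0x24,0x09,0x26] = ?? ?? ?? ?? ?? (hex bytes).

MEM[0x01,0x02,0x24,0x09,0x26] = 67 ac 8a ae 01

[0] 0x0c->0x20 len=4 : 43 34 b5 11
[1] 0x05->0x09 len=2 : ae 55
[2] 0x02->0x26 len=4 : 01 67 ac ae
[3] 0x26->0x00 len=4 : 01 67 ac ae
query mem[0x01]=0x67, mem[0x02]=0xac, mem[0x24]=0x8a, mem[0x09]=0xae, mem[0x26]=0x01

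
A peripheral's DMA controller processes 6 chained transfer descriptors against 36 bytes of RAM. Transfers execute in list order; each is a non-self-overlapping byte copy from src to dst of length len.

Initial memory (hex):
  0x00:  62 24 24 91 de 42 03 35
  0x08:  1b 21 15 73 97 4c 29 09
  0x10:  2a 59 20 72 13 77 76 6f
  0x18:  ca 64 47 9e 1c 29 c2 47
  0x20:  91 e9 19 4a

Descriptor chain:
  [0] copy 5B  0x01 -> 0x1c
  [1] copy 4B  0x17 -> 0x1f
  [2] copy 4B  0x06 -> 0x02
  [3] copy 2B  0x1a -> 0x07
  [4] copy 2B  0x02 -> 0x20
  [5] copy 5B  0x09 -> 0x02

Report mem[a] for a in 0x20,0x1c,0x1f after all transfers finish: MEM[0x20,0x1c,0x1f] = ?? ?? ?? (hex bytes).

[0] 0x01->0x1c len=5 : 24 24 91 de 42
[1] 0x17->0x1f len=4 : 6f ca 64 47
[2] 0x06->0x02 len=4 : 03 35 1b 21
[3] 0x1a->0x07 len=2 : 47 9e
[4] 0x02->0x20 len=2 : 03 35
[5] 0x09->0x02 len=5 : 21 15 73 97 4c
query mem[0x20]=0x03, mem[0x1c]=0x24, mem[0x1f]=0x6f

MEM[0x20,0x1c,0x1f] = 03 24 6f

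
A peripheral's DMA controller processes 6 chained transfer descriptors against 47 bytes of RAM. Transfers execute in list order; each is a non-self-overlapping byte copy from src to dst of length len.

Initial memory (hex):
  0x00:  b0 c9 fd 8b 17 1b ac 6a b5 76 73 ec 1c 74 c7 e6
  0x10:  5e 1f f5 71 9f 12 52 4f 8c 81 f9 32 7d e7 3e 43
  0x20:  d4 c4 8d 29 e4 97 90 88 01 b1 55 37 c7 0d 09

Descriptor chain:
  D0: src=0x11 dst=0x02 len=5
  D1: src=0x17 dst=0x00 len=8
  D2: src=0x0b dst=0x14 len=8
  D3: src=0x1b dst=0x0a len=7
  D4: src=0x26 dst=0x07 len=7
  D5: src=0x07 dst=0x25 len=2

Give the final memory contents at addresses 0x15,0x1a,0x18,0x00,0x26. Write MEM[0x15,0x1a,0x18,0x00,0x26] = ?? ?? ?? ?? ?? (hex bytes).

[0] 0x11->0x02 len=5 : 1f f5 71 9f 12
[1] 0x17->0x00 len=8 : 4f 8c 81 f9 32 7d e7 3e
[2] 0x0b->0x14 len=8 : ec 1c 74 c7 e6 5e 1f f5
[3] 0x1b->0x0a len=7 : f5 7d e7 3e 43 d4 c4
[4] 0x26->0x07 len=7 : 90 88 01 b1 55 37 c7
[5] 0x07->0x25 len=2 : 90 88
query mem[0x15]=0x1c, mem[0x1a]=0x1f, mem[0x18]=0xe6, mem[0x00]=0x4f, mem[0x26]=0x88

MEM[0x15,0x1a,0x18,0x00,0x26] = 1c 1f e6 4f 88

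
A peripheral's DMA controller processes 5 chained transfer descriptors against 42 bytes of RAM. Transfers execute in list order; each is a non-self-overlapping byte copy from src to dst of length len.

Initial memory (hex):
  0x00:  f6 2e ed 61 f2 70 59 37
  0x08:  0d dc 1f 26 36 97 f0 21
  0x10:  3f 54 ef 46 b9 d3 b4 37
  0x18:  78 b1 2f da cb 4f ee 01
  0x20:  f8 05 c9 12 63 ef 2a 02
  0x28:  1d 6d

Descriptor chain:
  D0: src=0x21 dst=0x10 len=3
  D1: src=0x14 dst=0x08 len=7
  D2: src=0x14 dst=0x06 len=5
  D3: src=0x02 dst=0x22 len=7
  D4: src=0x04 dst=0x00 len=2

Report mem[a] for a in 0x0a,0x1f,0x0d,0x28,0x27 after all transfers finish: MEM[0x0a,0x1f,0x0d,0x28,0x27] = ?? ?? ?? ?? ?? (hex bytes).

D0: mem[0x10..0x12] <- [05 c9 12]
D1: mem[0x08..0x0e] <- [b9 d3 b4 37 78 b1 2f]
D2: mem[0x06..0x0a] <- [b9 d3 b4 37 78]
D3: mem[0x22..0x28] <- [ed 61 f2 70 b9 d3 b4]
D4: mem[0x00..0x01] <- [f2 70]
query mem[0x0a]=0x78, mem[0x1f]=0x01, mem[0x0d]=0xb1, mem[0x28]=0xb4, mem[0x27]=0xd3

MEM[0x0a,0x1f,0x0d,0x28,0x27] = 78 01 b1 b4 d3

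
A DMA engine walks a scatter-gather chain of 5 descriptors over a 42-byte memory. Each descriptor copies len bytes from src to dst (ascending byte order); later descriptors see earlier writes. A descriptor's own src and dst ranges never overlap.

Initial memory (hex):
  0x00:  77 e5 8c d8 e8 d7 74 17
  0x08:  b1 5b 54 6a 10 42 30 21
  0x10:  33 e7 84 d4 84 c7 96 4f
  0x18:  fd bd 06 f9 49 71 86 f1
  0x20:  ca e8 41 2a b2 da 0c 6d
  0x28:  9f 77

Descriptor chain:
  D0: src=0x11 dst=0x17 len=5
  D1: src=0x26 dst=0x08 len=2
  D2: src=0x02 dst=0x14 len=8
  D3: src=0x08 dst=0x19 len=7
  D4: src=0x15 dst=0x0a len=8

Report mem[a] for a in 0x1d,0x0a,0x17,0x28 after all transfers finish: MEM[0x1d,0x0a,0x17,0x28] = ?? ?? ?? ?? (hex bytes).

D0: mem[0x17..0x1b] <- [e7 84 d4 84 c7]
D1: mem[0x08..0x09] <- [0c 6d]
D2: mem[0x14..0x1b] <- [8c d8 e8 d7 74 17 0c 6d]
D3: mem[0x19..0x1f] <- [0c 6d 54 6a 10 42 30]
D4: mem[0x0a..0x11] <- [d8 e8 d7 74 0c 6d 54 6a]
query mem[0x1d]=0x10, mem[0x0a]=0xd8, mem[0x17]=0xd7, mem[0x28]=0x9f

MEM[0x1d,0x0a,0x17,0x28] = 10 d8 d7 9f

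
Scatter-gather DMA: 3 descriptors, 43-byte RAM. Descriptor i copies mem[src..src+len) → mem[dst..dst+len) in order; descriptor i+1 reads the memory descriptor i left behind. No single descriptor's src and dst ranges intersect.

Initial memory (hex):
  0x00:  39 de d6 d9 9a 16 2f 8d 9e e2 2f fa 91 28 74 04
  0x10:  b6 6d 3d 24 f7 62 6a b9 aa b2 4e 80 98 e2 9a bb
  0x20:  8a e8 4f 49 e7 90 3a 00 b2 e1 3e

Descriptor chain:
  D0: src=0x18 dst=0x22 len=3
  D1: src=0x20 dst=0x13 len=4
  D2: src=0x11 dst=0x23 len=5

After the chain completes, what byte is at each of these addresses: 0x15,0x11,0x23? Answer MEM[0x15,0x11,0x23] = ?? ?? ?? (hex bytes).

#0 dst[0x22+3] := {0xaa,0xb2,0x4e}
#1 dst[0x13+4] := {0x8a,0xe8,0xaa,0xb2}
#2 dst[0x23+5] := {0x6d,0x3d,0x8a,0xe8,0xaa}
query mem[0x15]=0xaa, mem[0x11]=0x6d, mem[0x23]=0x6d

MEM[0x15,0x11,0x23] = aa 6d 6d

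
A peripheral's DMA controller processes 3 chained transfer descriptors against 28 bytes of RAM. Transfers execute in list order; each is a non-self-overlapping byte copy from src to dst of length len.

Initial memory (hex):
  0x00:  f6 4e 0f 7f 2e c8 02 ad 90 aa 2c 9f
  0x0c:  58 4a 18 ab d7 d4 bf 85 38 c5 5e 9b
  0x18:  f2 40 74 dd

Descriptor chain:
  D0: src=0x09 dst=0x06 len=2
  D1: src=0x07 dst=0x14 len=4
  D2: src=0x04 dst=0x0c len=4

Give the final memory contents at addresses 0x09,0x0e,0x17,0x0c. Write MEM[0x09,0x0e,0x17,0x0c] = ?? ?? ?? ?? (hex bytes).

MEM[0x09,0x0e,0x17,0x0c] = aa aa 2c 2e

D0: mem[0x06..0x07] <- [aa 2c]
D1: mem[0x14..0x17] <- [2c 90 aa 2c]
D2: mem[0x0c..0x0f] <- [2e c8 aa 2c]
query mem[0x09]=0xaa, mem[0x0e]=0xaa, mem[0x17]=0x2c, mem[0x0c]=0x2e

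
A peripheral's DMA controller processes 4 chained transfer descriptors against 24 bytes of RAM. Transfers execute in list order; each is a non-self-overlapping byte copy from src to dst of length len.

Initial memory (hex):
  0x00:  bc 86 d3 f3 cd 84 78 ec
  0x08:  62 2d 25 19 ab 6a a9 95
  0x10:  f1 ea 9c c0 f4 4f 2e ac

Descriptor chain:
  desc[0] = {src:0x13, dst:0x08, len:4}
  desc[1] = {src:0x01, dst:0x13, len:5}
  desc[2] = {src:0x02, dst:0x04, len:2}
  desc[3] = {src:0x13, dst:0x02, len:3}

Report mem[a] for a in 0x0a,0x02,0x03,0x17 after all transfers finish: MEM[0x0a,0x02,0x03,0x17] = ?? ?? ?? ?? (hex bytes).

MEM[0x0a,0x02,0x03,0x17] = 4f 86 d3 84

D0: mem[0x08..0x0b] <- [c0 f4 4f 2e]
D1: mem[0x13..0x17] <- [86 d3 f3 cd 84]
D2: mem[0x04..0x05] <- [d3 f3]
D3: mem[0x02..0x04] <- [86 d3 f3]
query mem[0x0a]=0x4f, mem[0x02]=0x86, mem[0x03]=0xd3, mem[0x17]=0x84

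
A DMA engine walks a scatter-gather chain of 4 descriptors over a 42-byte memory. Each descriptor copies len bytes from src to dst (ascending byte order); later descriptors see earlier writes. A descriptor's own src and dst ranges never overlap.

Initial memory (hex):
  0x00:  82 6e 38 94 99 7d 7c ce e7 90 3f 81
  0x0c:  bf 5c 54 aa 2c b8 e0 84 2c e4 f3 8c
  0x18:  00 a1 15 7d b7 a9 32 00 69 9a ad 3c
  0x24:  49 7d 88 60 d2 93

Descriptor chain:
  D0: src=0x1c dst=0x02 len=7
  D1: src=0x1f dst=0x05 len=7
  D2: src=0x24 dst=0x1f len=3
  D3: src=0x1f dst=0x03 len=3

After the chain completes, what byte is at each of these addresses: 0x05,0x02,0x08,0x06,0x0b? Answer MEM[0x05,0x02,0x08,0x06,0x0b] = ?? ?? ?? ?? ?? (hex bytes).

MEM[0x05,0x02,0x08,0x06,0x0b] = 88 b7 ad 69 7d

D0: mem[0x02..0x08] <- [b7 a9 32 00 69 9a ad]
D1: mem[0x05..0x0b] <- [00 69 9a ad 3c 49 7d]
D2: mem[0x1f..0x21] <- [49 7d 88]
D3: mem[0x03..0x05] <- [49 7d 88]
query mem[0x05]=0x88, mem[0x02]=0xb7, mem[0x08]=0xad, mem[0x06]=0x69, mem[0x0b]=0x7d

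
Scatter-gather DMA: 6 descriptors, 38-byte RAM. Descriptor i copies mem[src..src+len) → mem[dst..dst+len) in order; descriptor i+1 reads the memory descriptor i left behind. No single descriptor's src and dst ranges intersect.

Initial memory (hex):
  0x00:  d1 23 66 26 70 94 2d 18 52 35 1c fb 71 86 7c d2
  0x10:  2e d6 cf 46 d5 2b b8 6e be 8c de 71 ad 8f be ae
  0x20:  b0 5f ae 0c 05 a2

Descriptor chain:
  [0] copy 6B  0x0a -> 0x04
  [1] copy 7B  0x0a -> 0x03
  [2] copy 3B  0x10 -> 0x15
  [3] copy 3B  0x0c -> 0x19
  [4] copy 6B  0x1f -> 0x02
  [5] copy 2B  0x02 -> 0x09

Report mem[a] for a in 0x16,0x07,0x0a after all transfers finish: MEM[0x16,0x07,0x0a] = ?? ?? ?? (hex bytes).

  after D0: wrote 6B at 0x04 = 1cfb71867cd2
  after D1: wrote 7B at 0x03 = 1cfb71867cd22e
  after D2: wrote 3B at 0x15 = 2ed6cf
  after D3: wrote 3B at 0x19 = 71867c
  after D4: wrote 6B at 0x02 = aeb05fae0c05
  after D5: wrote 2B at 0x09 = aeb0
query mem[0x16]=0xd6, mem[0x07]=0x05, mem[0x0a]=0xb0

MEM[0x16,0x07,0x0a] = d6 05 b0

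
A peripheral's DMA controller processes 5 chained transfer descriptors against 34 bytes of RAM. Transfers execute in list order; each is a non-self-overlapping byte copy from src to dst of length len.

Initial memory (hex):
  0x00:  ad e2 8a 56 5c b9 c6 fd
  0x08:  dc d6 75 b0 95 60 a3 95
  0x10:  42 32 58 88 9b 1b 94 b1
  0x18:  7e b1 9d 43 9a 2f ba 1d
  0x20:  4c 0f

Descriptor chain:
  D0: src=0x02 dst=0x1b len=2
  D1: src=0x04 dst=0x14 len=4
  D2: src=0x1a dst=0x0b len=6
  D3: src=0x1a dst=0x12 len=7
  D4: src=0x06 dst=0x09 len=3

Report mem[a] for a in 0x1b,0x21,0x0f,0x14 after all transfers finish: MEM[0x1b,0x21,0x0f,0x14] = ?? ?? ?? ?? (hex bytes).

#0 dst[0x1b+2] := {0x8a,0x56}
#1 dst[0x14+4] := {0x5c,0xb9,0xc6,0xfd}
#2 dst[0x0b+6] := {0x9d,0x8a,0x56,0x2f,0xba,0x1d}
#3 dst[0x12+7] := {0x9d,0x8a,0x56,0x2f,0xba,0x1d,0x4c}
#4 dst[0x09+3] := {0xc6,0xfd,0xdc}
query mem[0x1b]=0x8a, mem[0x21]=0x0f, mem[0x0f]=0xba, mem[0x14]=0x56

MEM[0x1b,0x21,0x0f,0x14] = 8a 0f ba 56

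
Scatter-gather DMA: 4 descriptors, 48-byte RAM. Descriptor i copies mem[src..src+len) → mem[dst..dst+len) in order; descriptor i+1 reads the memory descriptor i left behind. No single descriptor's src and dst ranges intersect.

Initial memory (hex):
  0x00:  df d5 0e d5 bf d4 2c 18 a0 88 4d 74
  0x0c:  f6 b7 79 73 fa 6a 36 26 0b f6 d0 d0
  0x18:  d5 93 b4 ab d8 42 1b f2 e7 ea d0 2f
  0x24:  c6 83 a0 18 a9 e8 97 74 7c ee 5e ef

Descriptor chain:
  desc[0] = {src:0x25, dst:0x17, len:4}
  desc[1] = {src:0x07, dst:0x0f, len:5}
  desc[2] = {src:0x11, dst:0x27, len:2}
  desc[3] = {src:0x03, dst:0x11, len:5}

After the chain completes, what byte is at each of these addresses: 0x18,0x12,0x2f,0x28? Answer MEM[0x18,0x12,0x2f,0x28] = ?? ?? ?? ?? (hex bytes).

[0] 0x25->0x17 len=4 : 83 a0 18 a9
[1] 0x07->0x0f len=5 : 18 a0 88 4d 74
[2] 0x11->0x27 len=2 : 88 4d
[3] 0x03->0x11 len=5 : d5 bf d4 2c 18
query mem[0x18]=0xa0, mem[0x12]=0xbf, mem[0x2f]=0xef, mem[0x28]=0x4d

MEM[0x18,0x12,0x2f,0x28] = a0 bf ef 4d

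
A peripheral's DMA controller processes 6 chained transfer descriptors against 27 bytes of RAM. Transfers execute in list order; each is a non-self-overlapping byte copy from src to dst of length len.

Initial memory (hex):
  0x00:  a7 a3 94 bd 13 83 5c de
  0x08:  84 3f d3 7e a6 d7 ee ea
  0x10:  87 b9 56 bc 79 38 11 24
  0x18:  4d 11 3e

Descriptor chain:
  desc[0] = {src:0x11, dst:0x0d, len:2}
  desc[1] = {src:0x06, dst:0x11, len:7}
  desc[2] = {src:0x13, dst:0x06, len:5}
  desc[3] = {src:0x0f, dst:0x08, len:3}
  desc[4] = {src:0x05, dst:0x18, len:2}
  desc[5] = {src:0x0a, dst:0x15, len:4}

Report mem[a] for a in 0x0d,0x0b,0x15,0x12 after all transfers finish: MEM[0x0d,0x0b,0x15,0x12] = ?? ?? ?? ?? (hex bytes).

MEM[0x0d,0x0b,0x15,0x12] = b9 7e 5c de

  after D0: wrote 2B at 0x0d = b956
  after D1: wrote 7B at 0x11 = 5cde843fd37ea6
  after D2: wrote 5B at 0x06 = 843fd37ea6
  after D3: wrote 3B at 0x08 = ea875c
  after D4: wrote 2B at 0x18 = 8384
  after D5: wrote 4B at 0x15 = 5c7ea6b9
query mem[0x0d]=0xb9, mem[0x0b]=0x7e, mem[0x15]=0x5c, mem[0x12]=0xde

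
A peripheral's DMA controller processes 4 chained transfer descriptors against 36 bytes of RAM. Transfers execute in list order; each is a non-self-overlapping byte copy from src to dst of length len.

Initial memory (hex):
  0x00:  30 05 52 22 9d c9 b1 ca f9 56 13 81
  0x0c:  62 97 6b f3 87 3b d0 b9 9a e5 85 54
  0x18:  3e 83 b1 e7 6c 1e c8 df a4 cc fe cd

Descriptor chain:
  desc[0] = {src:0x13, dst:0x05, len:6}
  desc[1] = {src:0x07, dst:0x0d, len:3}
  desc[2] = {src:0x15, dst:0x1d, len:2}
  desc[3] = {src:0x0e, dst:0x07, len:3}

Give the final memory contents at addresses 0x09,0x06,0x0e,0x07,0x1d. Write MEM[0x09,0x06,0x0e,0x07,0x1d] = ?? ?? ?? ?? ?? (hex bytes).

D0: mem[0x05..0x0a] <- [b9 9a e5 85 54 3e]
D1: mem[0x0d..0x0f] <- [e5 85 54]
D2: mem[0x1d..0x1e] <- [e5 85]
D3: mem[0x07..0x09] <- [85 54 87]
query mem[0x09]=0x87, mem[0x06]=0x9a, mem[0x0e]=0x85, mem[0x07]=0x85, mem[0x1d]=0xe5

MEM[0x09,0x06,0x0e,0x07,0x1d] = 87 9a 85 85 e5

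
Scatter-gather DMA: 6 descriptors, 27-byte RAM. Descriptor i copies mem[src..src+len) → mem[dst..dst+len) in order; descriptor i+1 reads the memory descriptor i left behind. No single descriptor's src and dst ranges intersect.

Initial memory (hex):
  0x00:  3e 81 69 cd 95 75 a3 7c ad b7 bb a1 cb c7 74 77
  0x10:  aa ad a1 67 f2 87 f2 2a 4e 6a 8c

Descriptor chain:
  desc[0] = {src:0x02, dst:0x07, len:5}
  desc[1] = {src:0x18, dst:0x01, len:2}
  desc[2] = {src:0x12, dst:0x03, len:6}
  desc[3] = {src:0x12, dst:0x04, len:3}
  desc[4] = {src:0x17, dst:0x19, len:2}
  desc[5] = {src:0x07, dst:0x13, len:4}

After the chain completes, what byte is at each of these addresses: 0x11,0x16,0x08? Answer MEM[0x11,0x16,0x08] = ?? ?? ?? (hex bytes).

MEM[0x11,0x16,0x08] = ad 75 2a

#0 dst[0x07+5] := {0x69,0xcd,0x95,0x75,0xa3}
#1 dst[0x01+2] := {0x4e,0x6a}
#2 dst[0x03+6] := {0xa1,0x67,0xf2,0x87,0xf2,0x2a}
#3 dst[0x04+3] := {0xa1,0x67,0xf2}
#4 dst[0x19+2] := {0x2a,0x4e}
#5 dst[0x13+4] := {0xf2,0x2a,0x95,0x75}
query mem[0x11]=0xad, mem[0x16]=0x75, mem[0x08]=0x2a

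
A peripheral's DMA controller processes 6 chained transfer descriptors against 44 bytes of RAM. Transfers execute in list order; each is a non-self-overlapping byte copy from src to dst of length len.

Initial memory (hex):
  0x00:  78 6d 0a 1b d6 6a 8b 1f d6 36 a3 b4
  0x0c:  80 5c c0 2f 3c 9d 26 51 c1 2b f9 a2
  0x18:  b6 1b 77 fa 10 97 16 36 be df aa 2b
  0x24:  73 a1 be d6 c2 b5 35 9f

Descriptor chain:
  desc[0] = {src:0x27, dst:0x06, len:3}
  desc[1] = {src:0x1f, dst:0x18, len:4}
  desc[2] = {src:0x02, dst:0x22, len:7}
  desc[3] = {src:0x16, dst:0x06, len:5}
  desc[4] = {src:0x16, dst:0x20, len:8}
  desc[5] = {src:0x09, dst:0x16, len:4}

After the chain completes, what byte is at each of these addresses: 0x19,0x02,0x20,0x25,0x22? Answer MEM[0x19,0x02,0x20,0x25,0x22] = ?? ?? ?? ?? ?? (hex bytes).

MEM[0x19,0x02,0x20,0x25,0x22] = 80 0a f9 aa 36

  after D0: wrote 3B at 0x06 = d6c2b5
  after D1: wrote 4B at 0x18 = 36bedfaa
  after D2: wrote 7B at 0x22 = 0a1bd66ad6c2b5
  after D3: wrote 5B at 0x06 = f9a236bedf
  after D4: wrote 8B at 0x20 = f9a236bedfaa1097
  after D5: wrote 4B at 0x16 = bedfb480
query mem[0x19]=0x80, mem[0x02]=0x0a, mem[0x20]=0xf9, mem[0x25]=0xaa, mem[0x22]=0x36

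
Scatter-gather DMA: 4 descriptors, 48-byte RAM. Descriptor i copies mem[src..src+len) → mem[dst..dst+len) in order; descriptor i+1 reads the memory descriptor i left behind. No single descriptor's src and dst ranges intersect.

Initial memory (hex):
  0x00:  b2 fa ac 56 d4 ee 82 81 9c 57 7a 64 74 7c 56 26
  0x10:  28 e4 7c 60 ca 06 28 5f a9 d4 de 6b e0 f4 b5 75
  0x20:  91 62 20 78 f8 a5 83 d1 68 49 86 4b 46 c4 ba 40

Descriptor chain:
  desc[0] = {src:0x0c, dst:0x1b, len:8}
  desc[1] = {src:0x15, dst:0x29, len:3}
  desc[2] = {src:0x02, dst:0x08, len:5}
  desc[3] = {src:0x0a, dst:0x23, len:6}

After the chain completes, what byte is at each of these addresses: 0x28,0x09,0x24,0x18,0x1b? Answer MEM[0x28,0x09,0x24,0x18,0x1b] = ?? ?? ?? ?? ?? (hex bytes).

D0: mem[0x1b..0x22] <- [74 7c 56 26 28 e4 7c 60]
D1: mem[0x29..0x2b] <- [06 28 5f]
D2: mem[0x08..0x0c] <- [ac 56 d4 ee 82]
D3: mem[0x23..0x28] <- [d4 ee 82 7c 56 26]
query mem[0x28]=0x26, mem[0x09]=0x56, mem[0x24]=0xee, mem[0x18]=0xa9, mem[0x1b]=0x74

MEM[0x28,0x09,0x24,0x18,0x1b] = 26 56 ee a9 74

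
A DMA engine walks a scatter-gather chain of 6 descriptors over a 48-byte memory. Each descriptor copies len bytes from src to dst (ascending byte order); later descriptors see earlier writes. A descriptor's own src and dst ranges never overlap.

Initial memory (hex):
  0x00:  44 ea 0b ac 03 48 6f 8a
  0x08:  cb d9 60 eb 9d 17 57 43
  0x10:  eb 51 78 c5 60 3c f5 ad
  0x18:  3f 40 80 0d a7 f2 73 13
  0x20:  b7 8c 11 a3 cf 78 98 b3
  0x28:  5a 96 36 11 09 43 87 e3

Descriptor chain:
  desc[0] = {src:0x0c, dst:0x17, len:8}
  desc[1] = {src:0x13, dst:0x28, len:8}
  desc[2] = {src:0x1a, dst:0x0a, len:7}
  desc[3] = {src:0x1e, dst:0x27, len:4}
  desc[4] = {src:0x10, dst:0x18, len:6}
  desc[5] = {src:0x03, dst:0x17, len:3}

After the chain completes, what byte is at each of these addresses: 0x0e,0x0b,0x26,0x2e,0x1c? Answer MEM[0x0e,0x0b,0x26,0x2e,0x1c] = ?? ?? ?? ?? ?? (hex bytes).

D0: mem[0x17..0x1e] <- [9d 17 57 43 eb 51 78 c5]
D1: mem[0x28..0x2f] <- [c5 60 3c f5 9d 17 57 43]
D2: mem[0x0a..0x10] <- [43 eb 51 78 c5 13 b7]
D3: mem[0x27..0x2a] <- [c5 13 b7 8c]
D4: mem[0x18..0x1d] <- [b7 51 78 c5 60 3c]
D5: mem[0x17..0x19] <- [ac 03 48]
query mem[0x0e]=0xc5, mem[0x0b]=0xeb, mem[0x26]=0x98, mem[0x2e]=0x57, mem[0x1c]=0x60

MEM[0x0e,0x0b,0x26,0x2e,0x1c] = c5 eb 98 57 60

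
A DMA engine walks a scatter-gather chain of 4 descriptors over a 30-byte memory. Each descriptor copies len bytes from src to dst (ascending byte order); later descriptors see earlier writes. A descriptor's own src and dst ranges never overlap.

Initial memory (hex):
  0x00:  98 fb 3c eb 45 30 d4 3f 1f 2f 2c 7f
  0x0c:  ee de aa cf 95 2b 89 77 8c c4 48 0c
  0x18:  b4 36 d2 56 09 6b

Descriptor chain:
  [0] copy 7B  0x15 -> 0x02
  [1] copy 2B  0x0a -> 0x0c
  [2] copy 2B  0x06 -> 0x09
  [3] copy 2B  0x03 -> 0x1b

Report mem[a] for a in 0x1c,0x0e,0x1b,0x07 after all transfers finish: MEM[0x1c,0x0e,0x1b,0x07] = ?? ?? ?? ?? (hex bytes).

[0] 0x15->0x02 len=7 : c4 48 0c b4 36 d2 56
[1] 0x0a->0x0c len=2 : 2c 7f
[2] 0x06->0x09 len=2 : 36 d2
[3] 0x03->0x1b len=2 : 48 0c
query mem[0x1c]=0x0c, mem[0x0e]=0xaa, mem[0x1b]=0x48, mem[0x07]=0xd2

MEM[0x1c,0x0e,0x1b,0x07] = 0c aa 48 d2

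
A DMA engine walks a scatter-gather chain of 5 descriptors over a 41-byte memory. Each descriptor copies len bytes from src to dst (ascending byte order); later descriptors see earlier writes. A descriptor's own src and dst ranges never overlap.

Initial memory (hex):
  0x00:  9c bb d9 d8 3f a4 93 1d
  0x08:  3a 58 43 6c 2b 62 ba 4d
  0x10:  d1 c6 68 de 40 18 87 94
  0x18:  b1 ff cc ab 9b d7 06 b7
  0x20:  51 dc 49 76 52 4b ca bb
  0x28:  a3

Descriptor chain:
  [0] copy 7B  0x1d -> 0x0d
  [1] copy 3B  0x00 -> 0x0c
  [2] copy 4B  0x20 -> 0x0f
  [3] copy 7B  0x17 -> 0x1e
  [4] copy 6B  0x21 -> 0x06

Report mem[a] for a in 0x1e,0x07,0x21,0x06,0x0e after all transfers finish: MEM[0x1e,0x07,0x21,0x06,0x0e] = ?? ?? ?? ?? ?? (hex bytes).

[0] 0x1d->0x0d len=7 : d7 06 b7 51 dc 49 76
[1] 0x00->0x0c len=3 : 9c bb d9
[2] 0x20->0x0f len=4 : 51 dc 49 76
[3] 0x17->0x1e len=7 : 94 b1 ff cc ab 9b d7
[4] 0x21->0x06 len=6 : cc ab 9b d7 4b ca
query mem[0x1e]=0x94, mem[0x07]=0xab, mem[0x21]=0xcc, mem[0x06]=0xcc, mem[0x0e]=0xd9

MEM[0x1e,0x07,0x21,0x06,0x0e] = 94 ab cc cc d9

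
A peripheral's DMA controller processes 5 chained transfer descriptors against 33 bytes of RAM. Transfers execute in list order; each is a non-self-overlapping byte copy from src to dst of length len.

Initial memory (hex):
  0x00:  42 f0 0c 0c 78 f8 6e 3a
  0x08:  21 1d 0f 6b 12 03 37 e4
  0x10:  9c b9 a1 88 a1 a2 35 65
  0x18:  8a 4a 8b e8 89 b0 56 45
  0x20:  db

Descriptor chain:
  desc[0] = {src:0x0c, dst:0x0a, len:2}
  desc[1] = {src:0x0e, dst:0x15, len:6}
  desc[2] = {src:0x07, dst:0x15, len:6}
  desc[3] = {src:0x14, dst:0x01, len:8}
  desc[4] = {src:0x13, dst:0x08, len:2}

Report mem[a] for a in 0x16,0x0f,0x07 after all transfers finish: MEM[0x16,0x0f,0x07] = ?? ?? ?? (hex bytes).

MEM[0x16,0x0f,0x07] = 21 e4 12

D0: mem[0x0a..0x0b] <- [12 03]
D1: mem[0x15..0x1a] <- [37 e4 9c b9 a1 88]
D2: mem[0x15..0x1a] <- [3a 21 1d 12 03 12]
D3: mem[0x01..0x08] <- [a1 3a 21 1d 12 03 12 e8]
D4: mem[0x08..0x09] <- [88 a1]
query mem[0x16]=0x21, mem[0x0f]=0xe4, mem[0x07]=0x12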